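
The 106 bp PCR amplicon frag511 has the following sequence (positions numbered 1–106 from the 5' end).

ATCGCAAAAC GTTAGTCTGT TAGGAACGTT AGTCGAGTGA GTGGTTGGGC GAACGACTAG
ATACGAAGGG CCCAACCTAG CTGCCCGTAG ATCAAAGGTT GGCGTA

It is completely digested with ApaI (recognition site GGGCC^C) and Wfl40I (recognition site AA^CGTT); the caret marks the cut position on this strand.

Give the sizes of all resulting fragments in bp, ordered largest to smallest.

The ApaI site (GGGCCC) starts at position 68.
ApaI cuts after base 5 of each site (before the last base), so after position 72.
Wfl40I sites (AACGTT) start at positions 8, 25.
Wfl40I cuts after base 2 of each site, so after positions 9, 26.
Combined cut positions: 9, 26, 72.
Linear molecule, 3 cuts → 4 fragments:
  1–9 → 9 bp
  10–26 → 17 bp
  27–72 → 46 bp
  73–106 → 34 bp
Sorted largest to smallest: 46, 34, 17, 9 bp.

46, 34, 17, 9 bp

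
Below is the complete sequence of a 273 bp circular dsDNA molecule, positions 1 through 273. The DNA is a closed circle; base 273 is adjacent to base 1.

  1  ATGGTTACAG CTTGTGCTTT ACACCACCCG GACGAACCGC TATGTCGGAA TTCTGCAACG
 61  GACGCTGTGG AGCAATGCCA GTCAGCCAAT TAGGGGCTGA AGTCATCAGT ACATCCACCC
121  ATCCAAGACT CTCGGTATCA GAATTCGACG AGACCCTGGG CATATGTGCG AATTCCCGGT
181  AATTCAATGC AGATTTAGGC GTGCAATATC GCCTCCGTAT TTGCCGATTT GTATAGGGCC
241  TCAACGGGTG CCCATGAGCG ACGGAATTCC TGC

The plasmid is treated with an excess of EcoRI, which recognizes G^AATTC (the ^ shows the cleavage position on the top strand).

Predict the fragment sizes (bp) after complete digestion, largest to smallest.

EcoRI sites (GAATTC) start at positions 48, 141, 170, 264.
EcoRI cuts after the first base of each site, so after positions 48, 141, 170, 264.
Circular molecule, 4 cuts → 4 fragments:
  49–141 → 93 bp
  142–170 → 29 bp
  171–264 → 94 bp
  265–273 then 1–48 → 9 + 48 = 57 bp
Sorted largest to smallest: 94, 93, 57, 29 bp.

94, 93, 57, 29 bp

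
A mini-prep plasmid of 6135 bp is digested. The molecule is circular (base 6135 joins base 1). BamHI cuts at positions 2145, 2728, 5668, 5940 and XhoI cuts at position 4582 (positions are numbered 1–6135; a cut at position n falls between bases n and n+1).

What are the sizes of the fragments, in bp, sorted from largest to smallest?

2340, 1854, 1086, 583, 272 bp

Combined cut positions (sorted): 2145, 2728, 4582, 5668, 5940.
Circular molecule, 5 cuts → 5 fragments:
  2728 − 2145 = 583 bp
  4582 − 2728 = 1854 bp
  5668 − 4582 = 1086 bp
  5940 − 5668 = 272 bp
  wrap: 6135 − 5940 + 2145 = 2340 bp
Sorted largest to smallest: 2340, 1854, 1086, 583, 272 bp.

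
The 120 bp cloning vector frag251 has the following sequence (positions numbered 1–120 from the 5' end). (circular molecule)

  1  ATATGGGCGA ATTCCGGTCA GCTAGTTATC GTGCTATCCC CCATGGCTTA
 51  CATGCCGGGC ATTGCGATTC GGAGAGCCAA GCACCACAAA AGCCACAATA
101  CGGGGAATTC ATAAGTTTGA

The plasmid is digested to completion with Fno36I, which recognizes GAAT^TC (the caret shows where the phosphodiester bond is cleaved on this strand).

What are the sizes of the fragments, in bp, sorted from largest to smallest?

Fno36I sites (GAATTC) start at positions 9, 105.
Fno36I cuts after base 4 of each site, so after positions 12, 108.
Circular molecule, 2 cuts → 2 fragments:
  13–108 → 96 bp
  109–120 then 1–12 → 12 + 12 = 24 bp
Sorted largest to smallest: 96, 24 bp.

96, 24 bp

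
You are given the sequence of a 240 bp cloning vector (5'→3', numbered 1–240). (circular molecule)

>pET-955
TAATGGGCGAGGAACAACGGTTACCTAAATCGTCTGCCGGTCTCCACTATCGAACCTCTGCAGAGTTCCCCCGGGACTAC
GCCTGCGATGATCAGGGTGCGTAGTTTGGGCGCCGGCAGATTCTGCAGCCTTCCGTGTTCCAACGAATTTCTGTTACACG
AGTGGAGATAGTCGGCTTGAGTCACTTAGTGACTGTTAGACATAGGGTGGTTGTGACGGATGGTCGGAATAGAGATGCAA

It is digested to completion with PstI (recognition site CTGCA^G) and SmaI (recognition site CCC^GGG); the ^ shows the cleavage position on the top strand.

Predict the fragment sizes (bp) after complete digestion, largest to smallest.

PstI sites (CTGCAG) start at positions 58, 123.
PstI cuts after base 5 of each site (before the last base), so after positions 62, 127.
The SmaI site (CCCGGG) starts at position 70.
SmaI cuts after base 3 of each site, so after position 72.
Combined cut positions: 62, 72, 127.
Circular molecule, 3 cuts → 3 fragments:
  63–72 → 10 bp
  73–127 → 55 bp
  128–240 then 1–62 → 113 + 62 = 175 bp
Sorted largest to smallest: 175, 55, 10 bp.

175, 55, 10 bp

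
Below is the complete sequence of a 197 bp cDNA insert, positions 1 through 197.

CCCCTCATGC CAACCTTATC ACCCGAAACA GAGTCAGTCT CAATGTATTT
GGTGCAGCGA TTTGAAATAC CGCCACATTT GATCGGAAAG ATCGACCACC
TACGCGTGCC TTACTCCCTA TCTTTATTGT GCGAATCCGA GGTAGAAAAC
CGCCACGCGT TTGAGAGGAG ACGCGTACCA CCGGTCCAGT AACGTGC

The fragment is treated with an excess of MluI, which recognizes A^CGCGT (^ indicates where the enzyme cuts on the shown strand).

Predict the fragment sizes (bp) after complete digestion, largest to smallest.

102, 53, 26, 16 bp

MluI sites (ACGCGT) start at positions 102, 155, 171.
MluI cuts after the first base of each site, so after positions 102, 155, 171.
Linear molecule, 3 cuts → 4 fragments:
  1–102 → 102 bp
  103–155 → 53 bp
  156–171 → 16 bp
  172–197 → 26 bp
Sorted largest to smallest: 102, 53, 26, 16 bp.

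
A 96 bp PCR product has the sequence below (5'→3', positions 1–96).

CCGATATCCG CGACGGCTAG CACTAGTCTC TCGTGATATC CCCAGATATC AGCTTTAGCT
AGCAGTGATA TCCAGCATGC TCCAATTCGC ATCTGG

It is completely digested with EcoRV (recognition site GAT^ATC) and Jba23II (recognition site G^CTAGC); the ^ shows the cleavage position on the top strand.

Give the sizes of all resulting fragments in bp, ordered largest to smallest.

EcoRV sites (GATATC) start at positions 3, 35, 45, 67.
EcoRV cuts after base 3 of each site, so after positions 5, 37, 47, 69.
Jba23II sites (GCTAGC) start at positions 16, 58.
Jba23II cuts after the first base of each site, so after positions 16, 58.
Combined cut positions: 5, 16, 37, 47, 58, 69.
Linear molecule, 6 cuts → 7 fragments:
  1–5 → 5 bp
  6–16 → 11 bp
  17–37 → 21 bp
  38–47 → 10 bp
  48–58 → 11 bp
  59–69 → 11 bp
  70–96 → 27 bp
Sorted largest to smallest: 27, 21, 11, 11, 11, 10, 5 bp.

27, 21, 11, 11, 11, 10, 5 bp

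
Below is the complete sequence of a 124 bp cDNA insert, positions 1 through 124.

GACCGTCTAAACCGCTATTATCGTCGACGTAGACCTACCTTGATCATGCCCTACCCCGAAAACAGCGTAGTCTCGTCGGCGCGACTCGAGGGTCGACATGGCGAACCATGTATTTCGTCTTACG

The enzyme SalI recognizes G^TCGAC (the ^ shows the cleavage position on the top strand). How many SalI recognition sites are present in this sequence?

GTCGAC occurs starting at positions 23, 92.
SalI cuts at 2 sites.

2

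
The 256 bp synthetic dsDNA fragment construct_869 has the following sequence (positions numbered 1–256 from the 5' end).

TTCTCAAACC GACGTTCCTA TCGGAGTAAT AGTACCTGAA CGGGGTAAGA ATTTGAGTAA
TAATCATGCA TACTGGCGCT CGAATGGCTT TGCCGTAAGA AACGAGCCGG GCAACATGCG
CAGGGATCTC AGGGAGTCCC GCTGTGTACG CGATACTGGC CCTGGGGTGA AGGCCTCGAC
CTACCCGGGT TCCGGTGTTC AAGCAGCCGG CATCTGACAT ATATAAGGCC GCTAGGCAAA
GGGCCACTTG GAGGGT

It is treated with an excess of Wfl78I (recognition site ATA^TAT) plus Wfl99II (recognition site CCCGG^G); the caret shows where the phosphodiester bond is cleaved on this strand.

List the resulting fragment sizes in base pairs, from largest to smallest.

The Wfl78I site (ATATAT) starts at position 219.
Wfl78I cuts after base 3 of each site, so after position 221.
The Wfl99II site (CCCGGG) starts at position 184.
Wfl99II cuts after base 5 of each site (before the last base), so after position 188.
Combined cut positions: 188, 221.
Linear molecule, 2 cuts → 3 fragments:
  1–188 → 188 bp
  189–221 → 33 bp
  222–256 → 35 bp
Sorted largest to smallest: 188, 35, 33 bp.

188, 35, 33 bp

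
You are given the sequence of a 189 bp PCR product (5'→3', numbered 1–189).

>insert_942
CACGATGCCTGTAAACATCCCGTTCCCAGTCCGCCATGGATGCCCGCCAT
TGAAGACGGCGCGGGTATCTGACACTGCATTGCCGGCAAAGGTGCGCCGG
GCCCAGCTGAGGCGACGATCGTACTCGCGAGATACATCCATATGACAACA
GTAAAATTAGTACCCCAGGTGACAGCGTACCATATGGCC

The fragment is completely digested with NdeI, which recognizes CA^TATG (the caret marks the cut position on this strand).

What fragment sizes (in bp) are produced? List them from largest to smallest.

NdeI sites (CATATG) start at positions 139, 181.
NdeI cuts after base 2 of each site, so after positions 140, 182.
Linear molecule, 2 cuts → 3 fragments:
  1–140 → 140 bp
  141–182 → 42 bp
  183–189 → 7 bp
Sorted largest to smallest: 140, 42, 7 bp.

140, 42, 7 bp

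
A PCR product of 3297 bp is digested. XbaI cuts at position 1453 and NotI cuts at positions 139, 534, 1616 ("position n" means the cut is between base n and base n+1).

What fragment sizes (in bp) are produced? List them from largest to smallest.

1681, 919, 395, 163, 139 bp

Combined cut positions (sorted): 139, 534, 1453, 1616.
Linear molecule, 4 cuts → 5 fragments:
  139 − 0 = 139 bp
  534 − 139 = 395 bp
  1453 − 534 = 919 bp
  1616 − 1453 = 163 bp
  3297 − 1616 = 1681 bp
Sorted largest to smallest: 1681, 919, 395, 163, 139 bp.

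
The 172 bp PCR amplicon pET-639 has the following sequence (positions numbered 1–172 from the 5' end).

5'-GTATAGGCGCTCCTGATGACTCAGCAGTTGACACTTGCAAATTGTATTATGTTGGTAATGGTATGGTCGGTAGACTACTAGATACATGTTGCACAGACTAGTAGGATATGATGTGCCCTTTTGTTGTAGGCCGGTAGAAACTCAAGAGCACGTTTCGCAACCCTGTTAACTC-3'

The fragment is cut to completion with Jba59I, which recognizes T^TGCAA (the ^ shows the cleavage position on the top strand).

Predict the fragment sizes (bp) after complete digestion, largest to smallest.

137, 35 bp

The Jba59I site (TTGCAA) starts at position 35.
Jba59I cuts after the first base of each site, so after position 35.
Linear molecule, 1 cut → 2 fragments:
  1–35 → 35 bp
  36–172 → 137 bp
Sorted largest to smallest: 137, 35 bp.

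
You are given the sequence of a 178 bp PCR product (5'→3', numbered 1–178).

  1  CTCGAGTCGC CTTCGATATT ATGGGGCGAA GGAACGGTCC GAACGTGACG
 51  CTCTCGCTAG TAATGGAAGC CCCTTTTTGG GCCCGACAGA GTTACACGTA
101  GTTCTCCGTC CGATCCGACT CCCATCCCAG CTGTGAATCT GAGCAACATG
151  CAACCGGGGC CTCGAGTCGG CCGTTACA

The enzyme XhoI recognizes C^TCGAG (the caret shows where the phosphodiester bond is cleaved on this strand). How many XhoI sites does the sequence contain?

CTCGAG occurs starting at positions 1, 161.
XhoI cuts at 2 sites.

2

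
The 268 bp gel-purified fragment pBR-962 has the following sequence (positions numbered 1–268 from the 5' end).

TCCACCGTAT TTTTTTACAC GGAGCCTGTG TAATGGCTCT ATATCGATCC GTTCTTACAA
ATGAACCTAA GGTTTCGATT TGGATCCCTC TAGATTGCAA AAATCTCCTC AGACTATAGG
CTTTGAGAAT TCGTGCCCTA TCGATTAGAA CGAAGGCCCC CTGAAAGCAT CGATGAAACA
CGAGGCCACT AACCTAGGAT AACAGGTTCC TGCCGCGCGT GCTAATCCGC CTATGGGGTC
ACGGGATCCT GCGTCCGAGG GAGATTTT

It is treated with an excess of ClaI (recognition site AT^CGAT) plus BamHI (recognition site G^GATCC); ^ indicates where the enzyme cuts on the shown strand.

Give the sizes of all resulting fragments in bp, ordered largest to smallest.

74, 59, 44, 38, 29, 24 bp

ClaI sites (ATCGAT) start at positions 43, 140, 169.
ClaI cuts after base 2 of each site, so after positions 44, 141, 170.
BamHI sites (GGATCC) start at positions 82, 244.
BamHI cuts after the first base of each site, so after positions 82, 244.
Combined cut positions: 44, 82, 141, 170, 244.
Linear molecule, 5 cuts → 6 fragments:
  1–44 → 44 bp
  45–82 → 38 bp
  83–141 → 59 bp
  142–170 → 29 bp
  171–244 → 74 bp
  245–268 → 24 bp
Sorted largest to smallest: 74, 59, 44, 38, 29, 24 bp.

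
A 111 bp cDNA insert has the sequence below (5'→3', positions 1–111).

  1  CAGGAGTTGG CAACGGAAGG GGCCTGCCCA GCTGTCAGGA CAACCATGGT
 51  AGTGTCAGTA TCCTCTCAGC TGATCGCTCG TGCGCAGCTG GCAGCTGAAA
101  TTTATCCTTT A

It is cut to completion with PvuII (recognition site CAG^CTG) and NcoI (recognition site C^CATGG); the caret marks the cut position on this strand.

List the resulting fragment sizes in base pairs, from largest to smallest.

PvuII sites (CAGCTG) start at positions 29, 67, 85, 92.
PvuII cuts after base 3 of each site, so after positions 31, 69, 87, 94.
The NcoI site (CCATGG) starts at position 44.
NcoI cuts after the first base of each site, so after position 44.
Combined cut positions: 31, 44, 69, 87, 94.
Linear molecule, 5 cuts → 6 fragments:
  1–31 → 31 bp
  32–44 → 13 bp
  45–69 → 25 bp
  70–87 → 18 bp
  88–94 → 7 bp
  95–111 → 17 bp
Sorted largest to smallest: 31, 25, 18, 17, 13, 7 bp.

31, 25, 18, 17, 13, 7 bp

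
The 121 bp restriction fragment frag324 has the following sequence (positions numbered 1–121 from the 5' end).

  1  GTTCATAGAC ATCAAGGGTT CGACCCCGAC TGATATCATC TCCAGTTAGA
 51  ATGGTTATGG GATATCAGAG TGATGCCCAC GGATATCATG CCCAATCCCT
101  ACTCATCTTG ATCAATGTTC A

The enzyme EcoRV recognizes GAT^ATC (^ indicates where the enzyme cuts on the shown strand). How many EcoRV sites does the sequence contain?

3

GATATC occurs starting at positions 32, 61, 82.
EcoRV cuts at 3 sites.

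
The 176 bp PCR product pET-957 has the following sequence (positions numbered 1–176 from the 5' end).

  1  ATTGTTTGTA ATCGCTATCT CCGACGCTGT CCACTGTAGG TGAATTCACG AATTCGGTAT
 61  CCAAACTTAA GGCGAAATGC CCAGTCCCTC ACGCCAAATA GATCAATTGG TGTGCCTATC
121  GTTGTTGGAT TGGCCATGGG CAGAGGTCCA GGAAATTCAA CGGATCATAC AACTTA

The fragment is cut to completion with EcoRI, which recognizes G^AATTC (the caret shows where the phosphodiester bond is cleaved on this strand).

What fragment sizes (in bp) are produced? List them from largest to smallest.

126, 42, 8 bp

EcoRI sites (GAATTC) start at positions 42, 50.
EcoRI cuts after the first base of each site, so after positions 42, 50.
Linear molecule, 2 cuts → 3 fragments:
  1–42 → 42 bp
  43–50 → 8 bp
  51–176 → 126 bp
Sorted largest to smallest: 126, 42, 8 bp.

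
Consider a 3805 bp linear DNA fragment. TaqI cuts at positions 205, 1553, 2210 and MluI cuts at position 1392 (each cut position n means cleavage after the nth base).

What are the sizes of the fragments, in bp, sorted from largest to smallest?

1595, 1187, 657, 205, 161 bp

Combined cut positions (sorted): 205, 1392, 1553, 2210.
Linear molecule, 4 cuts → 5 fragments:
  205 − 0 = 205 bp
  1392 − 205 = 1187 bp
  1553 − 1392 = 161 bp
  2210 − 1553 = 657 bp
  3805 − 2210 = 1595 bp
Sorted largest to smallest: 1595, 1187, 657, 205, 161 bp.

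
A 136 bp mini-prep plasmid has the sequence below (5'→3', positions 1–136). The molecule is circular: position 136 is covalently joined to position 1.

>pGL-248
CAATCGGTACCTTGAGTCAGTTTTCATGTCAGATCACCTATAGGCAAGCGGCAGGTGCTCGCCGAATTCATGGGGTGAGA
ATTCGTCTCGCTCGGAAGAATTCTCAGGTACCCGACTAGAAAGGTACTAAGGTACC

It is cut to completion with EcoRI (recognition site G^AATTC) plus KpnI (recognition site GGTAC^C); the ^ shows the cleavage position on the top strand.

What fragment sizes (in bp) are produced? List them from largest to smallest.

EcoRI sites (GAATTC) start at positions 64, 79, 98.
EcoRI cuts after the first base of each site, so after positions 64, 79, 98.
KpnI sites (GGTACC) start at positions 6, 107, 131.
KpnI cuts after base 5 of each site (before the last base), so after positions 10, 111, 135.
Combined cut positions: 10, 64, 79, 98, 111, 135.
Circular molecule, 6 cuts → 6 fragments:
  11–64 → 54 bp
  65–79 → 15 bp
  80–98 → 19 bp
  99–111 → 13 bp
  112–135 → 24 bp
  136–136 then 1–10 → 1 + 10 = 11 bp
Sorted largest to smallest: 54, 24, 19, 15, 13, 11 bp.

54, 24, 19, 15, 13, 11 bp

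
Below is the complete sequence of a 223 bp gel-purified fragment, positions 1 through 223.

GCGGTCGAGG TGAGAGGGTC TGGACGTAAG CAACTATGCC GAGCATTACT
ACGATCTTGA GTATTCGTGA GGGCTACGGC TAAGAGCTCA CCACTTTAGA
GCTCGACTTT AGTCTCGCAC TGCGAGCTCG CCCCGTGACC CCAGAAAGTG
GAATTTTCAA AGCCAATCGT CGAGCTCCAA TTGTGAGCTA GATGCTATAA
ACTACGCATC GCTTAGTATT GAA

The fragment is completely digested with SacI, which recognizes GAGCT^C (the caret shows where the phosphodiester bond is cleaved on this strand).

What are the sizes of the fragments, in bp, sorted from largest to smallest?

SacI sites (GAGCTC) start at positions 84, 99, 124, 172.
SacI cuts after base 5 of each site (before the last base), so after positions 88, 103, 128, 176.
Linear molecule, 4 cuts → 5 fragments:
  1–88 → 88 bp
  89–103 → 15 bp
  104–128 → 25 bp
  129–176 → 48 bp
  177–223 → 47 bp
Sorted largest to smallest: 88, 48, 47, 25, 15 bp.

88, 48, 47, 25, 15 bp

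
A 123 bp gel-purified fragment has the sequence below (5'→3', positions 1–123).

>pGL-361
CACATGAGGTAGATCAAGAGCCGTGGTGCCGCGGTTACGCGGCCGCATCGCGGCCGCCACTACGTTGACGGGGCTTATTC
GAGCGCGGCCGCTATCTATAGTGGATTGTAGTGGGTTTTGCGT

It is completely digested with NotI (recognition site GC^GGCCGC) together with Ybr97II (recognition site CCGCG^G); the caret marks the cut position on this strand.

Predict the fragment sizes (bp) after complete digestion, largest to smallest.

NotI sites (GCGGCCGC) start at positions 39, 50, 85.
NotI cuts after base 2 of each site, so after positions 40, 51, 86.
The Ybr97II site (CCGCGG) starts at position 29.
Ybr97II cuts after base 5 of each site (before the last base), so after position 33.
Combined cut positions: 33, 40, 51, 86.
Linear molecule, 4 cuts → 5 fragments:
  1–33 → 33 bp
  34–40 → 7 bp
  41–51 → 11 bp
  52–86 → 35 bp
  87–123 → 37 bp
Sorted largest to smallest: 37, 35, 33, 11, 7 bp.

37, 35, 33, 11, 7 bp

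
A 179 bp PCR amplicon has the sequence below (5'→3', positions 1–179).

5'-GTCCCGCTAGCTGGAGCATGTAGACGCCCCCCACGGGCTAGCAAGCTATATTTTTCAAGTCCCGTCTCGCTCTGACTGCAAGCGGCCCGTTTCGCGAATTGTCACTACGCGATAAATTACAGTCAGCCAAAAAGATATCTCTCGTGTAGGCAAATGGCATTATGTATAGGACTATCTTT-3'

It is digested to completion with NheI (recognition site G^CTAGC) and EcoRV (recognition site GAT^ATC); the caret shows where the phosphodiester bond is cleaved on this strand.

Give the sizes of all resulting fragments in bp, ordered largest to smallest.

99, 43, 31, 6 bp

NheI sites (GCTAGC) start at positions 6, 37.
NheI cuts after the first base of each site, so after positions 6, 37.
The EcoRV site (GATATC) starts at position 134.
EcoRV cuts after base 3 of each site, so after position 136.
Combined cut positions: 6, 37, 136.
Linear molecule, 3 cuts → 4 fragments:
  1–6 → 6 bp
  7–37 → 31 bp
  38–136 → 99 bp
  137–179 → 43 bp
Sorted largest to smallest: 99, 43, 31, 6 bp.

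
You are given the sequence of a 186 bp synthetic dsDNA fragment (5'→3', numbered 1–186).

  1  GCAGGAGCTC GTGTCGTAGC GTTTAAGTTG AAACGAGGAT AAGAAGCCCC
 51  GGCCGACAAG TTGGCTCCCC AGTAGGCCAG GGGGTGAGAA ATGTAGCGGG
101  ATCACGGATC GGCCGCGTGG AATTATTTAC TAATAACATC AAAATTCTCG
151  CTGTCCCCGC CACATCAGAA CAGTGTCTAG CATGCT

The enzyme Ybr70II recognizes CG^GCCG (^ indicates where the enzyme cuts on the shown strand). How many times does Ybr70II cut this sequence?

2

CGGCCG occurs starting at positions 50, 110.
Ybr70II cuts at 2 sites.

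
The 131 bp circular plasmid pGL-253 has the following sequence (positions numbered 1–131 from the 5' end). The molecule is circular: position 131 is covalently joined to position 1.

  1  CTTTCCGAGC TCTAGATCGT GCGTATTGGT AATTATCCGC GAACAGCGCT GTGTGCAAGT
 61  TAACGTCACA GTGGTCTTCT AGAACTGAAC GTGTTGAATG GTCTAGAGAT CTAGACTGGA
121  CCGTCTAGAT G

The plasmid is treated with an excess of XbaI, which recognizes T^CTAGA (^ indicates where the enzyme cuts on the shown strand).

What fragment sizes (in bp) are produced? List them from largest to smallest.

67, 24, 18, 14, 8 bp

XbaI sites (TCTAGA) start at positions 11, 78, 102, 110, 124.
XbaI cuts after the first base of each site, so after positions 11, 78, 102, 110, 124.
Circular molecule, 5 cuts → 5 fragments:
  12–78 → 67 bp
  79–102 → 24 bp
  103–110 → 8 bp
  111–124 → 14 bp
  125–131 then 1–11 → 7 + 11 = 18 bp
Sorted largest to smallest: 67, 24, 18, 14, 8 bp.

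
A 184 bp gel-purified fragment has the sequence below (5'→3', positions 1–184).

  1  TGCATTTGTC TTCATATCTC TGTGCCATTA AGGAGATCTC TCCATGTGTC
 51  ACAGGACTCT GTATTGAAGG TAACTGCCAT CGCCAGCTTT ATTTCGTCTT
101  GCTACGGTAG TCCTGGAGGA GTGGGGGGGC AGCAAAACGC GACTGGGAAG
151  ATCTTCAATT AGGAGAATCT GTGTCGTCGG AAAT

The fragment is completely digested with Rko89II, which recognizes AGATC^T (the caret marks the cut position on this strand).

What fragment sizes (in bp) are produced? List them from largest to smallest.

115, 38, 31 bp

Rko89II sites (AGATCT) start at positions 34, 149.
Rko89II cuts after base 5 of each site (before the last base), so after positions 38, 153.
Linear molecule, 2 cuts → 3 fragments:
  1–38 → 38 bp
  39–153 → 115 bp
  154–184 → 31 bp
Sorted largest to smallest: 115, 38, 31 bp.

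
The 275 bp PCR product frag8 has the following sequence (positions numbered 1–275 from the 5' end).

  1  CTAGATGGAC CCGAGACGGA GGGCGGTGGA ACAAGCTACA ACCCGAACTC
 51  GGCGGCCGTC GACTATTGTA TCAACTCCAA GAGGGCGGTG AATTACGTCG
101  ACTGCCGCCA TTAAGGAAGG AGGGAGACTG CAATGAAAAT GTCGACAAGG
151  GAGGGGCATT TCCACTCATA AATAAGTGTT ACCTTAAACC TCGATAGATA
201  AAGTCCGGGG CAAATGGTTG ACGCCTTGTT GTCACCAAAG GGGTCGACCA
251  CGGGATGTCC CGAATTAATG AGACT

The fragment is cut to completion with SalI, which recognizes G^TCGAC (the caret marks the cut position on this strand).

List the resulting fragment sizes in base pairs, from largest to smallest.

SalI sites (GTCGAC) start at positions 58, 97, 141, 243.
SalI cuts after the first base of each site, so after positions 58, 97, 141, 243.
Linear molecule, 4 cuts → 5 fragments:
  1–58 → 58 bp
  59–97 → 39 bp
  98–141 → 44 bp
  142–243 → 102 bp
  244–275 → 32 bp
Sorted largest to smallest: 102, 58, 44, 39, 32 bp.

102, 58, 44, 39, 32 bp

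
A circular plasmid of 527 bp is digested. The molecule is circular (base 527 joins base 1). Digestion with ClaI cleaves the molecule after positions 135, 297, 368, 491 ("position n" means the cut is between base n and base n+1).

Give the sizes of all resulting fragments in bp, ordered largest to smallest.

Circular molecule, 4 cuts → 4 fragments:
  297 − 135 = 162 bp
  368 − 297 = 71 bp
  491 − 368 = 123 bp
  wrap: 527 − 491 + 135 = 171 bp
Sorted largest to smallest: 171, 162, 123, 71 bp.

171, 162, 123, 71 bp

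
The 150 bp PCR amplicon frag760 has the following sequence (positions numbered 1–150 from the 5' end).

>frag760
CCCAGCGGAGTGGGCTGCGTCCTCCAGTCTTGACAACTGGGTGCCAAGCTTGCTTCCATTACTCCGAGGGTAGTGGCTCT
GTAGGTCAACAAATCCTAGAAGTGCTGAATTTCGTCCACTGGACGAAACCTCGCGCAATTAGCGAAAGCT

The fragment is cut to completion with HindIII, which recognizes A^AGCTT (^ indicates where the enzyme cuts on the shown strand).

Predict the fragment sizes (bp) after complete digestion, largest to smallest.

104, 46 bp

The HindIII site (AAGCTT) starts at position 46.
HindIII cuts after the first base of each site, so after position 46.
Linear molecule, 1 cut → 2 fragments:
  1–46 → 46 bp
  47–150 → 104 bp
Sorted largest to smallest: 104, 46 bp.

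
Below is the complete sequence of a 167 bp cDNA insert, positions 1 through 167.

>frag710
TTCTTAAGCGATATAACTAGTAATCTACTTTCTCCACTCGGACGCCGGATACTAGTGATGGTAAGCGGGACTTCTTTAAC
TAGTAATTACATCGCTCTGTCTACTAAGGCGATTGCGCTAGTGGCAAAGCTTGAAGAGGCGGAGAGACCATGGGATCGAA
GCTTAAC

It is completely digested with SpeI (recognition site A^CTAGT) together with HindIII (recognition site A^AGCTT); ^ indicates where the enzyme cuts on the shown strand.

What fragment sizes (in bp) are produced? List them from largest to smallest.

48, 35, 32, 28, 16, 8 bp

SpeI sites (ACTAGT) start at positions 16, 51, 79.
SpeI cuts after the first base of each site, so after positions 16, 51, 79.
HindIII sites (AAGCTT) start at positions 127, 159.
HindIII cuts after the first base of each site, so after positions 127, 159.
Combined cut positions: 16, 51, 79, 127, 159.
Linear molecule, 5 cuts → 6 fragments:
  1–16 → 16 bp
  17–51 → 35 bp
  52–79 → 28 bp
  80–127 → 48 bp
  128–159 → 32 bp
  160–167 → 8 bp
Sorted largest to smallest: 48, 35, 32, 28, 16, 8 bp.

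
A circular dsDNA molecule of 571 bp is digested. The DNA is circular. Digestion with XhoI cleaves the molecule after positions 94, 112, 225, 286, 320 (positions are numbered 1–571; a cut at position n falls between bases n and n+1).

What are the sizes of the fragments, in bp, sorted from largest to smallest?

345, 113, 61, 34, 18 bp

Circular molecule, 5 cuts → 5 fragments:
  112 − 94 = 18 bp
  225 − 112 = 113 bp
  286 − 225 = 61 bp
  320 − 286 = 34 bp
  wrap: 571 − 320 + 94 = 345 bp
Sorted largest to smallest: 345, 113, 61, 34, 18 bp.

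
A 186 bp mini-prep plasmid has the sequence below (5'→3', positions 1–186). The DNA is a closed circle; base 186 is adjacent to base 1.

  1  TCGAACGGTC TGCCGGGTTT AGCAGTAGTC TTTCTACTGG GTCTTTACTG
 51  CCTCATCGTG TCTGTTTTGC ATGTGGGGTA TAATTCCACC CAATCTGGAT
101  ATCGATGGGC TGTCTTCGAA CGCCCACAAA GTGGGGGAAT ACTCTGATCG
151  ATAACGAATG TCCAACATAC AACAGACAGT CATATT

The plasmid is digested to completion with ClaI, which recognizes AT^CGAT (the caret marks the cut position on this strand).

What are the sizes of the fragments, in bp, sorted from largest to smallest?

ClaI sites (ATCGAT) start at positions 101, 147.
ClaI cuts after base 2 of each site, so after positions 102, 148.
Circular molecule, 2 cuts → 2 fragments:
  103–148 → 46 bp
  149–186 then 1–102 → 38 + 102 = 140 bp
Sorted largest to smallest: 140, 46 bp.

140, 46 bp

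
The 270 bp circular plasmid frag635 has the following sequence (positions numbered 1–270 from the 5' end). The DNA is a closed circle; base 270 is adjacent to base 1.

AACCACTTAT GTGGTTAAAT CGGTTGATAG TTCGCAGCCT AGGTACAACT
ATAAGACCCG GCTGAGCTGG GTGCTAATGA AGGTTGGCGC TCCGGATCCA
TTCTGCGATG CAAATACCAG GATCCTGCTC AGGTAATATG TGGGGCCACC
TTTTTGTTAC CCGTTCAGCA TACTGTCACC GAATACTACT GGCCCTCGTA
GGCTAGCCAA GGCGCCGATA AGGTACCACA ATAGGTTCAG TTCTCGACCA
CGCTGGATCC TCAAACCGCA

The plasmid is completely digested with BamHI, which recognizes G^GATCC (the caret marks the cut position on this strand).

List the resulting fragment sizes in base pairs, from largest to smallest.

BamHI sites (GGATCC) start at positions 94, 120, 255.
BamHI cuts after the first base of each site, so after positions 94, 120, 255.
Circular molecule, 3 cuts → 3 fragments:
  95–120 → 26 bp
  121–255 → 135 bp
  256–270 then 1–94 → 15 + 94 = 109 bp
Sorted largest to smallest: 135, 109, 26 bp.

135, 109, 26 bp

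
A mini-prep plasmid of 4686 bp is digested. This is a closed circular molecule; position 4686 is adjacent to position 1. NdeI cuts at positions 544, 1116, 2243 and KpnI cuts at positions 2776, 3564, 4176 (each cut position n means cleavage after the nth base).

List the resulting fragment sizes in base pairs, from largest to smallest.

1127, 1054, 788, 612, 572, 533 bp

Combined cut positions (sorted): 544, 1116, 2243, 2776, 3564, 4176.
Circular molecule, 6 cuts → 6 fragments:
  1116 − 544 = 572 bp
  2243 − 1116 = 1127 bp
  2776 − 2243 = 533 bp
  3564 − 2776 = 788 bp
  4176 − 3564 = 612 bp
  wrap: 4686 − 4176 + 544 = 1054 bp
Sorted largest to smallest: 1127, 1054, 788, 612, 572, 533 bp.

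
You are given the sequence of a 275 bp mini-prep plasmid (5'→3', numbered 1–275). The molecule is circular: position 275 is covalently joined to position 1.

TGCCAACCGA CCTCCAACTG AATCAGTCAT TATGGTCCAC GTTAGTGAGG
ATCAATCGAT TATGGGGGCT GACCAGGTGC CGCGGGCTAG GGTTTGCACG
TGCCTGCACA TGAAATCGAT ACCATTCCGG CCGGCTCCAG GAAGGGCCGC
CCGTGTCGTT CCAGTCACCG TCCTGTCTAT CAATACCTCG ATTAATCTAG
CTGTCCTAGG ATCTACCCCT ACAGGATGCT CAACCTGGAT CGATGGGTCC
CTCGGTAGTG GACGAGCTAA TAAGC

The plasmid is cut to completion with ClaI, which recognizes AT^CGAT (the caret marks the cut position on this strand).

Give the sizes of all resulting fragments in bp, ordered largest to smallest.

124, 91, 60 bp

ClaI sites (ATCGAT) start at positions 55, 115, 239.
ClaI cuts after base 2 of each site, so after positions 56, 116, 240.
Circular molecule, 3 cuts → 3 fragments:
  57–116 → 60 bp
  117–240 → 124 bp
  241–275 then 1–56 → 35 + 56 = 91 bp
Sorted largest to smallest: 124, 91, 60 bp.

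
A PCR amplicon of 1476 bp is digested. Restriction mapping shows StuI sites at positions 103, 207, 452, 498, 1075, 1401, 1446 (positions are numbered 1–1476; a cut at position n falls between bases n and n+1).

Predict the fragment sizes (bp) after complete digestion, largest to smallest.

577, 326, 245, 104, 103, 46, 45, 30 bp

Linear molecule, 7 cuts → 8 fragments:
  103 − 0 = 103 bp
  207 − 103 = 104 bp
  452 − 207 = 245 bp
  498 − 452 = 46 bp
  1075 − 498 = 577 bp
  1401 − 1075 = 326 bp
  1446 − 1401 = 45 bp
  1476 − 1446 = 30 bp
Sorted largest to smallest: 577, 326, 245, 104, 103, 46, 45, 30 bp.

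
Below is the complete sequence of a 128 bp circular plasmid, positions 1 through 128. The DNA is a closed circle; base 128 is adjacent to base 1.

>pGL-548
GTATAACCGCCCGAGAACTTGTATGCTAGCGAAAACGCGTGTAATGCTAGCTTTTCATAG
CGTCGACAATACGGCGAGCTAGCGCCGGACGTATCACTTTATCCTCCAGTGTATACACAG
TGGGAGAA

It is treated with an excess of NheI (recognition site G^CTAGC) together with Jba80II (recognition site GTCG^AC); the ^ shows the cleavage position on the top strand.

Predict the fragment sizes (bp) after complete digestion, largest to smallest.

NheI sites (GCTAGC) start at positions 25, 46, 78.
NheI cuts after the first base of each site, so after positions 25, 46, 78.
The Jba80II site (GTCGAC) starts at position 62.
Jba80II cuts after base 4 of each site, so after position 65.
Combined cut positions: 25, 46, 65, 78.
Circular molecule, 4 cuts → 4 fragments:
  26–46 → 21 bp
  47–65 → 19 bp
  66–78 → 13 bp
  79–128 then 1–25 → 50 + 25 = 75 bp
Sorted largest to smallest: 75, 21, 19, 13 bp.

75, 21, 19, 13 bp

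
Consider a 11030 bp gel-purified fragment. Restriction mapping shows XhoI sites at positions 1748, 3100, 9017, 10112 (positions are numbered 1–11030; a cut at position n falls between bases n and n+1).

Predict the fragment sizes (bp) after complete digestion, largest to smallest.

Linear molecule, 4 cuts → 5 fragments:
  1748 − 0 = 1748 bp
  3100 − 1748 = 1352 bp
  9017 − 3100 = 5917 bp
  10112 − 9017 = 1095 bp
  11030 − 10112 = 918 bp
Sorted largest to smallest: 5917, 1748, 1352, 1095, 918 bp.

5917, 1748, 1352, 1095, 918 bp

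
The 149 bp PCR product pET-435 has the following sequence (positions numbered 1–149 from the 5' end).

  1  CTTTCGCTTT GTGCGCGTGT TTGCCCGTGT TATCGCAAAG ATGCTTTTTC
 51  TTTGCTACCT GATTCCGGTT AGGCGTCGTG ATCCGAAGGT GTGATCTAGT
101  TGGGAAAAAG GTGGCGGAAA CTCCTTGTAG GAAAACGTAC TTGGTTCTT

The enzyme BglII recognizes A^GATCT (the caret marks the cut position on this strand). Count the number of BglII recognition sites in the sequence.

0

No occurrence of AGATCT is present in the sequence.
BglII does not cut: 0 sites.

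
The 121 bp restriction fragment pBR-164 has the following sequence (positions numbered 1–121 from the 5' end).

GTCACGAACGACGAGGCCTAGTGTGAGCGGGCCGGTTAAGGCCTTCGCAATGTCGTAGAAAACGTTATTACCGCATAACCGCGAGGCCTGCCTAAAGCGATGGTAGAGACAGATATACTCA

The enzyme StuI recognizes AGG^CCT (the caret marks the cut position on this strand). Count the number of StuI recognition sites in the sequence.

AGGCCT occurs starting at positions 14, 39, 84.
StuI cuts at 3 sites.

3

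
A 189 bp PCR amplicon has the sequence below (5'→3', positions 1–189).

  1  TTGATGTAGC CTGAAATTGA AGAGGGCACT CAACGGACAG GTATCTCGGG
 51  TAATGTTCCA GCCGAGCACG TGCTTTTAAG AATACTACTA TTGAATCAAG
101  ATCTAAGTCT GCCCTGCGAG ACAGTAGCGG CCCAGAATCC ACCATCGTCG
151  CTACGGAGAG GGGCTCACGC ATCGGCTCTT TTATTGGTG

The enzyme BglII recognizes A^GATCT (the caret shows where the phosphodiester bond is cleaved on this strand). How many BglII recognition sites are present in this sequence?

1

AGATCT occurs starting at position 99.
BglII cuts at 1 site.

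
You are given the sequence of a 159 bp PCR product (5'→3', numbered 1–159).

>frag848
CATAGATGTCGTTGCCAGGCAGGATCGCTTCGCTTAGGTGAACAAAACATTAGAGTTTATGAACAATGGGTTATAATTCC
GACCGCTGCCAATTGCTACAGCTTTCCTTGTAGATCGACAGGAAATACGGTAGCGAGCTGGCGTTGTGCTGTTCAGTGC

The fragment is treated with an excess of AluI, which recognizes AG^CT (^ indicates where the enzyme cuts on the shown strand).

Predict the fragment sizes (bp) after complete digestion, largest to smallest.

AluI sites (AGCT) start at positions 100, 136.
AluI cuts after base 2 of each site, so after positions 101, 137.
Linear molecule, 2 cuts → 3 fragments:
  1–101 → 101 bp
  102–137 → 36 bp
  138–159 → 22 bp
Sorted largest to smallest: 101, 36, 22 bp.

101, 36, 22 bp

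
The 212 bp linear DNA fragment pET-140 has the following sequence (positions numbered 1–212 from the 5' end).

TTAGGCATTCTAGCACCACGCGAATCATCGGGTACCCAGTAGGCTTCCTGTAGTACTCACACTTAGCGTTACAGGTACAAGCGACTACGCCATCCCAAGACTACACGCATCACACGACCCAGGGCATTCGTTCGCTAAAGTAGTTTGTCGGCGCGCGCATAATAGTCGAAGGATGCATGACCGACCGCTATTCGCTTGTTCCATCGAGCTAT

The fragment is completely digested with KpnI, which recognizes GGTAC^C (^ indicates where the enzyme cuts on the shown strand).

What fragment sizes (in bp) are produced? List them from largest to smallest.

The KpnI site (GGTACC) starts at position 31.
KpnI cuts after base 5 of each site (before the last base), so after position 35.
Linear molecule, 1 cut → 2 fragments:
  1–35 → 35 bp
  36–212 → 177 bp
Sorted largest to smallest: 177, 35 bp.

177, 35 bp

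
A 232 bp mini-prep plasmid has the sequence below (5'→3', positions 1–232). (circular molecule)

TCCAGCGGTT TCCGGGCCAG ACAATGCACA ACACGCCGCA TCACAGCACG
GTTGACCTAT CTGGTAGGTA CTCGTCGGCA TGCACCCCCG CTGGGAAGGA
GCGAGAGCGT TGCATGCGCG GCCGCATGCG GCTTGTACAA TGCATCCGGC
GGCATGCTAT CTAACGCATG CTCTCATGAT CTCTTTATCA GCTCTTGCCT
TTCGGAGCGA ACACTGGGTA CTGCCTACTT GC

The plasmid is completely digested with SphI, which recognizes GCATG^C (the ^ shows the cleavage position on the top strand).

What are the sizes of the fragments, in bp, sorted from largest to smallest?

SphI sites (GCATGC) start at positions 78, 112, 124, 152, 166.
SphI cuts after base 5 of each site (before the last base), so after positions 82, 116, 128, 156, 170.
Circular molecule, 5 cuts → 5 fragments:
  83–116 → 34 bp
  117–128 → 12 bp
  129–156 → 28 bp
  157–170 → 14 bp
  171–232 then 1–82 → 62 + 82 = 144 bp
Sorted largest to smallest: 144, 34, 28, 14, 12 bp.

144, 34, 28, 14, 12 bp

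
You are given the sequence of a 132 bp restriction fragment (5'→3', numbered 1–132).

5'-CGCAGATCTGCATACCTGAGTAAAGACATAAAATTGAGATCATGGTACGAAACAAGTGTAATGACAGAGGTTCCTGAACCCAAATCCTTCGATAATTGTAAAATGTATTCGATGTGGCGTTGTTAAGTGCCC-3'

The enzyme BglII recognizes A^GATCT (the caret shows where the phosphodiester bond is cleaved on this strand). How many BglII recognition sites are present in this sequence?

AGATCT occurs starting at position 4.
BglII cuts at 1 site.

1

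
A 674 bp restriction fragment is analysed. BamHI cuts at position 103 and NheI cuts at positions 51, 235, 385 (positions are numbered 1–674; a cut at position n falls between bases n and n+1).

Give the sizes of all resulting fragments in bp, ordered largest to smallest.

Combined cut positions (sorted): 51, 103, 235, 385.
Linear molecule, 4 cuts → 5 fragments:
  51 − 0 = 51 bp
  103 − 51 = 52 bp
  235 − 103 = 132 bp
  385 − 235 = 150 bp
  674 − 385 = 289 bp
Sorted largest to smallest: 289, 150, 132, 52, 51 bp.

289, 150, 132, 52, 51 bp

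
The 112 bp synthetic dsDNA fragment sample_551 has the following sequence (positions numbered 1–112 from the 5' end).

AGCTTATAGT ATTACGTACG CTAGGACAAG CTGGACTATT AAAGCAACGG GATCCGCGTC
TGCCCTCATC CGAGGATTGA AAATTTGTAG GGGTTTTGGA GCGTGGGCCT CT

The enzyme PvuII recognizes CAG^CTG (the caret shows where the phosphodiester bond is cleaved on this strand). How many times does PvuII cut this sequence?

0

No occurrence of CAGCTG is present in the sequence.
PvuII does not cut: 0 sites.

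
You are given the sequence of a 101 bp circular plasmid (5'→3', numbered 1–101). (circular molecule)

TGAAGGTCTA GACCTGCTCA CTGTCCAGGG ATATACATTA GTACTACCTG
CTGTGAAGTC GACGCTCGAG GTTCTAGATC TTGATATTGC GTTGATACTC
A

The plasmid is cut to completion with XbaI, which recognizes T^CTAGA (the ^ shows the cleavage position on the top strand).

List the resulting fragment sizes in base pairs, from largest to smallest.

66, 35 bp

XbaI sites (TCTAGA) start at positions 7, 73.
XbaI cuts after the first base of each site, so after positions 7, 73.
Circular molecule, 2 cuts → 2 fragments:
  8–73 → 66 bp
  74–101 then 1–7 → 28 + 7 = 35 bp
Sorted largest to smallest: 66, 35 bp.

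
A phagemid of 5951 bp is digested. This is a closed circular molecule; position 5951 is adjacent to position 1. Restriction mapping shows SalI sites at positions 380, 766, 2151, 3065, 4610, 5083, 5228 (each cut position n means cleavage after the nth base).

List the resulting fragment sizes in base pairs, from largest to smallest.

1545, 1385, 1103, 914, 473, 386, 145 bp

Circular molecule, 7 cuts → 7 fragments:
  766 − 380 = 386 bp
  2151 − 766 = 1385 bp
  3065 − 2151 = 914 bp
  4610 − 3065 = 1545 bp
  5083 − 4610 = 473 bp
  5228 − 5083 = 145 bp
  wrap: 5951 − 5228 + 380 = 1103 bp
Sorted largest to smallest: 1545, 1385, 1103, 914, 473, 386, 145 bp.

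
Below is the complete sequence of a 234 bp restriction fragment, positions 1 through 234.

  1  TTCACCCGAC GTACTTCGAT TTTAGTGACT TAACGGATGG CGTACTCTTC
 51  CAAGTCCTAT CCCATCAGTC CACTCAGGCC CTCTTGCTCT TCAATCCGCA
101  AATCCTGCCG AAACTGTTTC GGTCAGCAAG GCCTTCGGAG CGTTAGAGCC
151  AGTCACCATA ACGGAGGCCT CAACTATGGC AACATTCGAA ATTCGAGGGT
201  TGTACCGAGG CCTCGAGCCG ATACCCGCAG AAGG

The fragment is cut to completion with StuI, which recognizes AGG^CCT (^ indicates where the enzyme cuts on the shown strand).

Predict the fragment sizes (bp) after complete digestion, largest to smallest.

131, 43, 36, 24 bp

StuI sites (AGGCCT) start at positions 129, 165, 208.
StuI cuts after base 3 of each site, so after positions 131, 167, 210.
Linear molecule, 3 cuts → 4 fragments:
  1–131 → 131 bp
  132–167 → 36 bp
  168–210 → 43 bp
  211–234 → 24 bp
Sorted largest to smallest: 131, 43, 36, 24 bp.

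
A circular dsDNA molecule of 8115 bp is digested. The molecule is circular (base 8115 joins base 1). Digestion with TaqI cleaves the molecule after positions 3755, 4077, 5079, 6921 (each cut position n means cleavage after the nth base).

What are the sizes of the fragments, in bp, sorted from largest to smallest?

4949, 1842, 1002, 322 bp

Circular molecule, 4 cuts → 4 fragments:
  4077 − 3755 = 322 bp
  5079 − 4077 = 1002 bp
  6921 − 5079 = 1842 bp
  wrap: 8115 − 6921 + 3755 = 4949 bp
Sorted largest to smallest: 4949, 1842, 1002, 322 bp.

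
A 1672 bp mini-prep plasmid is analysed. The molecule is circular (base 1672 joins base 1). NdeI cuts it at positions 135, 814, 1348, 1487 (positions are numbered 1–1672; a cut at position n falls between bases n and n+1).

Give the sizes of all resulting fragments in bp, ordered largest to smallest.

Circular molecule, 4 cuts → 4 fragments:
  814 − 135 = 679 bp
  1348 − 814 = 534 bp
  1487 − 1348 = 139 bp
  wrap: 1672 − 1487 + 135 = 320 bp
Sorted largest to smallest: 679, 534, 320, 139 bp.

679, 534, 320, 139 bp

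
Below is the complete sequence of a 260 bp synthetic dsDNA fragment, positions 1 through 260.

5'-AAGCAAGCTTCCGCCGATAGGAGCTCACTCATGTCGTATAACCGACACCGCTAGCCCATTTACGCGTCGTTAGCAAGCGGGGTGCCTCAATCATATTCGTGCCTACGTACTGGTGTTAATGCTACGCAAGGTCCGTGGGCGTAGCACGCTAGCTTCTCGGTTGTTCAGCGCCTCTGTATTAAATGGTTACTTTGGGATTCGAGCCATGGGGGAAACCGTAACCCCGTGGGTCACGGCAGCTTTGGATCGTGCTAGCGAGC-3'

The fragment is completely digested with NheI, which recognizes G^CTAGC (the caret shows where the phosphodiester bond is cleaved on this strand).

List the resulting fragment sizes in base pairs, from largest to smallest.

NheI sites (GCTAGC) start at positions 50, 148, 251.
NheI cuts after the first base of each site, so after positions 50, 148, 251.
Linear molecule, 3 cuts → 4 fragments:
  1–50 → 50 bp
  51–148 → 98 bp
  149–251 → 103 bp
  252–260 → 9 bp
Sorted largest to smallest: 103, 98, 50, 9 bp.

103, 98, 50, 9 bp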